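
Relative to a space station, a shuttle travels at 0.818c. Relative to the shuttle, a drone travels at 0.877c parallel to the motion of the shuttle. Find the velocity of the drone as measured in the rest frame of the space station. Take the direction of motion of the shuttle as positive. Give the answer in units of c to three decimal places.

0.987c

With v = 0.818 and u' = 0.877 (in units of c),
u = (u' + v)/(1 + u'v/c²):
u = (0.877 + 0.818) / (1 + 0.877·0.818) = 1.6950/1.7174 = 0.9870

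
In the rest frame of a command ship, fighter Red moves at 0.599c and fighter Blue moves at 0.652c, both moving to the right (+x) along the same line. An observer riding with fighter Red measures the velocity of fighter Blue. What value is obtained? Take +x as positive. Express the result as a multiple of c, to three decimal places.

β_A = 0.599, β_B = 0.652.
Transform to A's frame with the inverse velocity-addition law: u' = (u − v)/(1 − uv/c²), taking u = β_B and v = β_A.
u' = (0.652 − 0.599) / (1 − (0.599)(0.652)) = 0.0530/0.6095 = 0.0870.

+0.087c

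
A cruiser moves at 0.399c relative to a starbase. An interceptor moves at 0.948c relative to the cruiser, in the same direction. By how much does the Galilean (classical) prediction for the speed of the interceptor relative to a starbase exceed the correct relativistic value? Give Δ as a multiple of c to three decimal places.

Δ = 0.370c

Galilean: u_cl = 0.948 + 0.399 = 1.3470.
Relativistic: u_rel = (0.948 + 0.399) / (1 + 0.948·0.399) = 1.3470/1.3783 = 0.9773.
Δ = 1.3470 − 0.9773 = 0.3697.
(The classical prediction exceeds c; the relativistic result does not.)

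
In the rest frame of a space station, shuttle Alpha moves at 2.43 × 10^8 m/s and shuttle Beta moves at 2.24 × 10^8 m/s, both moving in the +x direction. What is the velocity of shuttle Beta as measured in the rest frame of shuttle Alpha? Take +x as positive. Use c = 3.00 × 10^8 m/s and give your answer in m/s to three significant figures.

β_A = 0.810, β_B = 0.747 (dividing each by c = 3.00 × 10^8 m/s).
Transform to A's frame with the inverse velocity-addition law: u' = (u − v)/(1 − uv/c²), taking u = β_B and v = β_A.
u' = (0.747 − 0.810) / (1 − (0.810)(0.747)) = -0.0633/0.3952 = -0.1603.
u' = -0.1603 × 3.00 × 10^8 m/s.

-4.81 × 10^7 m/s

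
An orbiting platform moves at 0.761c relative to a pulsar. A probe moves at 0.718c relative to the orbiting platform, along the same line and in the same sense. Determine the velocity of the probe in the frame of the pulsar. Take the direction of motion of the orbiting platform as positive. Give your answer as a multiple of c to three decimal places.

0.956c

With v = 0.761 and u' = 0.718 (in units of c),
u = (u' + v)/(1 + u'v/c²):
u = (0.718 + 0.761) / (1 + 0.718·0.761) = 1.4790/1.5464 = 0.9564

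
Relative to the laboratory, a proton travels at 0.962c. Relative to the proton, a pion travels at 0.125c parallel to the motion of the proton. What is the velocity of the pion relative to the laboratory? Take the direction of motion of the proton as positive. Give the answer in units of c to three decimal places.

0.970c

With v = 0.962 and u' = 0.125 (in units of c),
u = (u' + v)/(1 + u'v/c²):
u = (0.125 + 0.962) / (1 + 0.125·0.962) = 1.0870/1.1202 = 0.9703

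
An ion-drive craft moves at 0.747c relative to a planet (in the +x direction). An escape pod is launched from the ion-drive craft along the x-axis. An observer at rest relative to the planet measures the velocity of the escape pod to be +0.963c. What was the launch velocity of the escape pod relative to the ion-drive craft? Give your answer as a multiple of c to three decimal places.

Invert the composition law: u' = (u − v)/(1 − uv/c²).
u' = (0.963 − 0.747) / (1 − (0.963)(0.747)) = 0.2160/0.2806 = 0.7697.

+0.770c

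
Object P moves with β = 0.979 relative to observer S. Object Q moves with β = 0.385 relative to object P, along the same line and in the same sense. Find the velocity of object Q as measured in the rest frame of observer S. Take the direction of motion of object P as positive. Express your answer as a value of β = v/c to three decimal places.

β = 0.991

With v = 0.979 and u' = 0.385 (in units of c),
u = (u' + v)/(1 + u'v/c²):
u = (0.385 + 0.979) / (1 + 0.385·0.979) = 1.3640/1.3769 = 0.9906
(Galilean addition would give +1.364c, exceeding c.)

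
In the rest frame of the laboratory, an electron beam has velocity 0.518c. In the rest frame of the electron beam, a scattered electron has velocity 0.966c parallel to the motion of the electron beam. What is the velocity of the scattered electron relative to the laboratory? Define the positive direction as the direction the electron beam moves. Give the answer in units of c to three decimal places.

With v = 0.518 and u' = 0.966 (in units of c),
u = (u' + v)/(1 + u'v/c²):
u = (0.966 + 0.518) / (1 + 0.966·0.518) = 1.4840/1.5004 = 0.9891

0.989c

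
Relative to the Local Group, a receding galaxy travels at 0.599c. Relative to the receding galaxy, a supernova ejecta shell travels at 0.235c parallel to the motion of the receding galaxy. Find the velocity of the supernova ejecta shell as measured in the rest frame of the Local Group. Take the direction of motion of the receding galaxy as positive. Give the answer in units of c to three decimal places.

With v = 0.599 and u' = 0.235 (in units of c),
u = (u' + v)/(1 + u'v/c²):
u = (0.235 + 0.599) / (1 + 0.235·0.599) = 0.8340/1.1408 = 0.7311

0.731c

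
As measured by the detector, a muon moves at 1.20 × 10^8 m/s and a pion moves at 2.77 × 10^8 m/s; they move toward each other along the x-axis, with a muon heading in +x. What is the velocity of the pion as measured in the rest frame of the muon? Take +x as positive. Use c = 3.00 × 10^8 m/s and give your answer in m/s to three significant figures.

-2.90 × 10^8 m/s

β_A = 0.400, β_B = -0.923 (dividing each by c = 3.00 × 10^8 m/s).
Transform to A's frame with the inverse velocity-addition law: u' = (u − v)/(1 − uv/c²), taking u = β_B and v = β_A.
u' = (-0.923 − 0.400) / (1 − (0.400)(-0.923)) = -1.3233/1.3693 = -0.9664.
u' = -0.9664 × 3.00 × 10^8 m/s.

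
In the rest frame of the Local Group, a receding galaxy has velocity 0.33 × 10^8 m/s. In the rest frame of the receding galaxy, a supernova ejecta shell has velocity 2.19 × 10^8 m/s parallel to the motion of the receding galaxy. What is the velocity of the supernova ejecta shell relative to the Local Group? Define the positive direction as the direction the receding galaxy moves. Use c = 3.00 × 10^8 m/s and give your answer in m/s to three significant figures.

2.33 × 10^8 m/s

In units of c (dividing by 3.00 × 10^8 m/s): v = 0.110, u' = 0.730.
u = (u' + v)/(1 + u'v/c²):
u = (0.730 + 0.110) / (1 + 0.730·0.110) = 0.8400/1.0803 = 0.7776
(Galilean addition would give +0.840c.)
Converting back: u = 0.7776 × 3.00 × 10^8 m/s.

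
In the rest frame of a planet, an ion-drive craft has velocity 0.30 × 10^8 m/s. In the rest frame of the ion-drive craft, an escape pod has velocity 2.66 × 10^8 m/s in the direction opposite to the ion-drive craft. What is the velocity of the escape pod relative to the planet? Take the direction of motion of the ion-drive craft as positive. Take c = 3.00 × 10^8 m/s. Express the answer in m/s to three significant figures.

In units of c (dividing by 3.00 × 10^8 m/s): v = 0.100, u' = -0.887.
u = (u' + v)/(1 + u'v/c²):
u = (-0.887 + 0.100) / (1 + (-0.887)·0.100) = -0.7867/0.9113 = -0.8632
Converting back: u = -0.8632 × 3.00 × 10^8 m/s.

-2.59 × 10^8 m/s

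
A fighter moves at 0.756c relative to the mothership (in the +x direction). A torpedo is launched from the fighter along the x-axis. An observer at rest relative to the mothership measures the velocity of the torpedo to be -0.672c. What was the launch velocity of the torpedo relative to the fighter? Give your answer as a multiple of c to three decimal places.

-0.947c

Invert the composition law: u' = (u − v)/(1 − uv/c²).
u' = (-0.672 − 0.756) / (1 − (-0.672)(0.756)) = -1.4280/1.5080 = -0.9469.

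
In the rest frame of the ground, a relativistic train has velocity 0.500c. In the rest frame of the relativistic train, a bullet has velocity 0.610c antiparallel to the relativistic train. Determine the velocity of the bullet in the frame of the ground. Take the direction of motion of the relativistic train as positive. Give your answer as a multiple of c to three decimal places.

-0.158c

With v = 0.500 and u' = -0.610 (in units of c),
u = (u' + v)/(1 + u'v/c²):
u = (-0.610 + 0.500) / (1 + (-0.610)·0.500) = -0.1100/0.6950 = -0.1583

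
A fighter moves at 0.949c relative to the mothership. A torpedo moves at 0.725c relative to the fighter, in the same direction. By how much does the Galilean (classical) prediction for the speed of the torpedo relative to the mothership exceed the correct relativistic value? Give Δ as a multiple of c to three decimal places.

Δ = 0.682c

Galilean: u_cl = 0.725 + 0.949 = 1.6740.
Relativistic: u_rel = (0.725 + 0.949) / (1 + 0.725·0.949) = 1.6740/1.6880 = 0.9917.
Δ = 1.6740 − 0.9917 = 0.6823.
(The classical prediction exceeds c; the relativistic result does not.)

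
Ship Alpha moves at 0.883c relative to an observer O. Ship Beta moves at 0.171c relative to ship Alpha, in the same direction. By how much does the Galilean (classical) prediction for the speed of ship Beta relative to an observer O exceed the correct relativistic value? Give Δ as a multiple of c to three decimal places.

Δ = 0.138c

Galilean: u_cl = 0.171 + 0.883 = 1.0540.
Relativistic: u_rel = (0.171 + 0.883) / (1 + 0.171·0.883) = 1.0540/1.1510 = 0.9157.
Δ = 1.0540 − 0.9157 = 0.1383.
(The classical prediction exceeds c; the relativistic result does not.)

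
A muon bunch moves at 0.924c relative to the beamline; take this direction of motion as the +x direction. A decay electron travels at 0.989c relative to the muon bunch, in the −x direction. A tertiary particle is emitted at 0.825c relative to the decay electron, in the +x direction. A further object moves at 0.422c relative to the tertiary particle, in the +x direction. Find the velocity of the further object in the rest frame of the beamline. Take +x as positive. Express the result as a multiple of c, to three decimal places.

+0.564c

Apply u = (u' + v)/(1 + u'v/c²) successively, working outward toward the beamline.
Start: velocity of the muon bunch relative to the beamline = 0.9240c.
Compose with the decay electron (u' = -0.989 in the muon bunch frame): u_1 = (-0.989 + 0.924) / (1 + (-0.989)·0.924) = -0.0650/0.0862 = -0.7544.
Compose with the tertiary particle (u' = 0.825 in the decay electron frame): u_2 = (0.825 + (-0.754)) / (1 + 0.825·(-0.754)) = 0.0706/0.3776 = 0.1870.
Compose with the further object (u' = 0.422 in the tertiary particle frame): u_3 = (0.422 + 0.187) / (1 + 0.422·0.187) = 0.6090/1.0789 = 0.5645.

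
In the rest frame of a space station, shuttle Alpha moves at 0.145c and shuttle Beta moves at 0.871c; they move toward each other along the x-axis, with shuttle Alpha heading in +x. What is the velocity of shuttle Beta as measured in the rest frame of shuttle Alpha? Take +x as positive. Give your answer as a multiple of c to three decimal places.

β_A = 0.145, β_B = -0.871.
Transform to A's frame with the inverse velocity-addition law: u' = (u − v)/(1 − uv/c²), taking u = β_B and v = β_A.
u' = (-0.871 − 0.145) / (1 − (0.145)(-0.871)) = -1.0160/1.1263 = -0.9021.

-0.902c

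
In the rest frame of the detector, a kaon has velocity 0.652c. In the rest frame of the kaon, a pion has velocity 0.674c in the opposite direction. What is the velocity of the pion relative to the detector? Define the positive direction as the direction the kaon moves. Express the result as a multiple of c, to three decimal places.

-0.039c

With v = 0.652 and u' = -0.674 (in units of c),
u = (u' + v)/(1 + u'v/c²):
u = (-0.674 + 0.652) / (1 + (-0.674)·0.652) = -0.0220/0.5606 = -0.0392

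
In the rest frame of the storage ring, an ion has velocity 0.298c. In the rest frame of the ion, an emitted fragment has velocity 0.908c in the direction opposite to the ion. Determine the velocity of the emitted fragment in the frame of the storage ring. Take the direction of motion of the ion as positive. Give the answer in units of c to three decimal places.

With v = 0.298 and u' = -0.908 (in units of c),
u = (u' + v)/(1 + u'v/c²):
u = (-0.908 + 0.298) / (1 + (-0.908)·0.298) = -0.6100/0.7294 = -0.8363
(Galilean addition would give -0.610c.)

-0.836c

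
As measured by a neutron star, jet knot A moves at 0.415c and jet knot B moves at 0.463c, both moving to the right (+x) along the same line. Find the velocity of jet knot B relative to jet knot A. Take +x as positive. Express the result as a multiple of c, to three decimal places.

β_A = 0.415, β_B = 0.463.
Transform to A's frame with the inverse velocity-addition law: u' = (u − v)/(1 − uv/c²), taking u = β_B and v = β_A.
u' = (0.463 − 0.415) / (1 − (0.415)(0.463)) = 0.0480/0.8079 = 0.0594.

+0.059c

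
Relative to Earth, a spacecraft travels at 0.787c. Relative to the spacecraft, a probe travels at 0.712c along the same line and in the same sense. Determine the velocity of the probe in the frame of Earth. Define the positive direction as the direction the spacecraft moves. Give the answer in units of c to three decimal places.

With v = 0.787 and u' = 0.712 (in units of c),
u = (u' + v)/(1 + u'v/c²):
u = (0.712 + 0.787) / (1 + 0.712·0.787) = 1.4990/1.5603 = 0.9607

0.961c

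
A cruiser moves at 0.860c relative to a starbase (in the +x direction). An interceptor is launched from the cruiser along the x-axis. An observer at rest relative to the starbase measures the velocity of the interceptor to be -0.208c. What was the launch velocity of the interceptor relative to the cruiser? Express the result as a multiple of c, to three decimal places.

Invert the composition law: u' = (u − v)/(1 − uv/c²).
u' = (-0.208 − 0.860) / (1 − (-0.208)(0.860)) = -1.0680/1.1789 = -0.9059.

-0.906c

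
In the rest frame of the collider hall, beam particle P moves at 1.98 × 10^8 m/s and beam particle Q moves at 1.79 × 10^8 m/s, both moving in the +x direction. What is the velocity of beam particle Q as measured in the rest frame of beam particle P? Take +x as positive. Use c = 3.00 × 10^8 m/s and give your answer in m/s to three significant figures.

β_A = 0.660, β_B = 0.597 (dividing each by c = 3.00 × 10^8 m/s).
Transform to A's frame with the inverse velocity-addition law: u' = (u − v)/(1 − uv/c²), taking u = β_B and v = β_A.
u' = (0.597 − 0.660) / (1 − (0.660)(0.597)) = -0.0633/0.6062 = -0.1045.
u' = -0.1045 × 3.00 × 10^8 m/s.

-3.13 × 10^7 m/s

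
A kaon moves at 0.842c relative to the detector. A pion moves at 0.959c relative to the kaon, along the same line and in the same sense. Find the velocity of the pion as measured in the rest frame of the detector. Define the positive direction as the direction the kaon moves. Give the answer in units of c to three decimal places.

0.996c

With v = 0.842 and u' = 0.959 (in units of c),
u = (u' + v)/(1 + u'v/c²):
u = (0.959 + 0.842) / (1 + 0.959·0.842) = 1.8010/1.8075 = 0.9964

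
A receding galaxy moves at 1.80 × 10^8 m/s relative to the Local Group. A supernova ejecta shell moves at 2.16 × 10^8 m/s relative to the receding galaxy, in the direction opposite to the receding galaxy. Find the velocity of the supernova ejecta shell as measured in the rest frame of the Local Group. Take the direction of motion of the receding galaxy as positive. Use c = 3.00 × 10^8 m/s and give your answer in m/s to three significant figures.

In units of c (dividing by 3.00 × 10^8 m/s): v = 0.600, u' = -0.720.
u = (u' + v)/(1 + u'v/c²):
u = (-0.720 + 0.600) / (1 + (-0.720)·0.600) = -0.1200/0.5680 = -0.2113
Converting back: u = -0.2113 × 3.00 × 10^8 m/s.

-6.34 × 10^7 m/s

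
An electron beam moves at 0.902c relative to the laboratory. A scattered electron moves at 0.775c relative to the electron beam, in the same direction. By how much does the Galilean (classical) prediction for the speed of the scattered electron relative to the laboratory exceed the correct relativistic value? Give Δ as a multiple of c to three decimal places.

Δ = 0.690c

Galilean: u_cl = 0.775 + 0.902 = 1.6770.
Relativistic: u_rel = (0.775 + 0.902) / (1 + 0.775·0.902) = 1.6770/1.6990 = 0.9870.
Δ = 1.6770 − 0.9870 = 0.6900.
(The classical prediction exceeds c; the relativistic result does not.)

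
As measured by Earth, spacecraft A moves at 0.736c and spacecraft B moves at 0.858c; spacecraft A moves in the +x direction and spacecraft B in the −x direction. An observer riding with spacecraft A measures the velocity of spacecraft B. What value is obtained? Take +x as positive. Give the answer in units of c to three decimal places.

-0.977c

β_A = 0.736, β_B = -0.858.
Transform to A's frame with the inverse velocity-addition law: u' = (u − v)/(1 − uv/c²), taking u = β_B and v = β_A.
u' = (-0.858 − 0.736) / (1 − (0.736)(-0.858)) = -1.5940/1.6315 = -0.9770.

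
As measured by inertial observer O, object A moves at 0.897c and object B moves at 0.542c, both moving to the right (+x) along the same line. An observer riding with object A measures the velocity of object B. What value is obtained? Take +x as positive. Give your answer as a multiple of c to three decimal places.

-0.691c

β_A = 0.897, β_B = 0.542.
Transform to A's frame with the inverse velocity-addition law: u' = (u − v)/(1 − uv/c²), taking u = β_B and v = β_A.
u' = (0.542 − 0.897) / (1 − (0.897)(0.542)) = -0.3550/0.5138 = -0.6909.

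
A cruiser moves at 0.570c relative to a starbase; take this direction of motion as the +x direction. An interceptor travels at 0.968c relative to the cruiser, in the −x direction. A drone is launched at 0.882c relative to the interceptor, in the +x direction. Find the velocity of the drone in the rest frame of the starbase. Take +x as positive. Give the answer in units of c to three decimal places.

Apply u = (u' + v)/(1 + u'v/c²) successively, working outward toward the starbase.
Start: velocity of the cruiser relative to the starbase = 0.5700c.
Compose with the interceptor (u' = -0.968 in the cruiser frame): u_1 = (-0.968 + 0.570) / (1 + (-0.968)·0.570) = -0.3980/0.4482 = -0.8879.
Compose with the drone (u' = 0.882 in the interceptor frame): u_2 = (0.882 + (-0.888)) / (1 + 0.882·(-0.888)) = -0.0059/0.2169 = -0.0273.

-0.027c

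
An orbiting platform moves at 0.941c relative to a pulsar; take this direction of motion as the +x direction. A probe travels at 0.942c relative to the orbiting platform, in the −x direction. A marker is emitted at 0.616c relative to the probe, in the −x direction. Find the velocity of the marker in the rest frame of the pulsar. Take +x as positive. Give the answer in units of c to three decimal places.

-0.621c

Apply u = (u' + v)/(1 + u'v/c²) successively, working outward toward the pulsar.
Start: velocity of the orbiting platform relative to the pulsar = 0.9410c.
Compose with the probe (u' = -0.942 in the orbiting platform frame): u_1 = (-0.942 + 0.941) / (1 + (-0.942)·0.941) = -0.0010/0.1136 = -0.0088.
Compose with the marker (u' = -0.616 in the probe frame): u_2 = (-0.616 + (-0.009)) / (1 + (-0.616)·(-0.009)) = -0.6248/1.0054 = -0.6214.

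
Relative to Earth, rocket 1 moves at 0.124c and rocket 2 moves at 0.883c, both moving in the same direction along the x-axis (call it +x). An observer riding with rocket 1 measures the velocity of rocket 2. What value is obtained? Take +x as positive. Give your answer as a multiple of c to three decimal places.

β_A = 0.124, β_B = 0.883.
Transform to A's frame with the inverse velocity-addition law: u' = (u − v)/(1 − uv/c²), taking u = β_B and v = β_A.
u' = (0.883 − 0.124) / (1 − (0.124)(0.883)) = 0.7590/0.8905 = 0.8523.

+0.852c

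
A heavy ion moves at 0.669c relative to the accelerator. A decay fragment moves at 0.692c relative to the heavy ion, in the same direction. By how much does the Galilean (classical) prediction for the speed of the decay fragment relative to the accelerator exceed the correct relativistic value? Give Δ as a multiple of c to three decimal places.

Galilean: u_cl = 0.692 + 0.669 = 1.3610.
Relativistic: u_rel = (0.692 + 0.669) / (1 + 0.692·0.669) = 1.3610/1.4629 = 0.9303.
Δ = 1.3610 − 0.9303 = 0.4307.
(The classical prediction exceeds c; the relativistic result does not.)

Δ = 0.431c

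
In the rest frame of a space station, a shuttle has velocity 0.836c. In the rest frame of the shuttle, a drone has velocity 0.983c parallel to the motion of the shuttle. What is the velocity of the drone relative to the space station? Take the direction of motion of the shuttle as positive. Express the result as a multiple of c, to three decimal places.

With v = 0.836 and u' = 0.983 (in units of c),
u = (u' + v)/(1 + u'v/c²):
u = (0.983 + 0.836) / (1 + 0.983·0.836) = 1.8190/1.8218 = 0.9985

0.998c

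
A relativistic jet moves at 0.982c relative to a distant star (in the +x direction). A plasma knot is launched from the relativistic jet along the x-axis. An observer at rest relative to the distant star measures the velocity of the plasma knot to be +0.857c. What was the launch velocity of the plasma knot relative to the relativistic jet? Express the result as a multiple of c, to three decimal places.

-0.789c

Invert the composition law: u' = (u − v)/(1 − uv/c²).
u' = (0.857 − 0.982) / (1 − (0.857)(0.982)) = -0.1250/0.1584 = -0.7890.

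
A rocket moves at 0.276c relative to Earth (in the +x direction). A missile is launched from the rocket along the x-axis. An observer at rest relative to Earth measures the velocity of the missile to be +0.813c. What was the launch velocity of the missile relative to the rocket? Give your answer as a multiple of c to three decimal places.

Invert the composition law: u' = (u − v)/(1 − uv/c²).
u' = (0.813 − 0.276) / (1 − (0.813)(0.276)) = 0.5370/0.7756 = 0.6924.

+0.692c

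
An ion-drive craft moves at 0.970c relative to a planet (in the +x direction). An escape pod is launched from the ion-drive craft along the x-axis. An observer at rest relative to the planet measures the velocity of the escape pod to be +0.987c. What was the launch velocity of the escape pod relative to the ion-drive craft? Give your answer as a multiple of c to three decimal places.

Invert the composition law: u' = (u − v)/(1 − uv/c²).
u' = (0.987 − 0.970) / (1 − (0.987)(0.970)) = 0.0170/0.0426 = 0.3990.

+0.399c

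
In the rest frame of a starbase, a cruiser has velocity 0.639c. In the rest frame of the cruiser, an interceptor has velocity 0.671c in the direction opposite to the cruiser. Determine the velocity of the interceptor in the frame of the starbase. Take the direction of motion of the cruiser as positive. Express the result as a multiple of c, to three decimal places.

With v = 0.639 and u' = -0.671 (in units of c),
u = (u' + v)/(1 + u'v/c²):
u = (-0.671 + 0.639) / (1 + (-0.671)·0.639) = -0.0320/0.5712 = -0.0560

-0.056c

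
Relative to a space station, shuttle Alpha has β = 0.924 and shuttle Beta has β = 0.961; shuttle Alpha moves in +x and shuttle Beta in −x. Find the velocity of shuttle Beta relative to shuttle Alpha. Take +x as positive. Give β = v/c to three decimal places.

β_A = 0.924, β_B = -0.961.
Transform to A's frame with the inverse velocity-addition law: u' = (u − v)/(1 − uv/c²), taking u = β_B and v = β_A.
u' = (-0.961 − 0.924) / (1 − (0.924)(-0.961)) = -1.8850/1.8880 = -0.9984.

β = -0.998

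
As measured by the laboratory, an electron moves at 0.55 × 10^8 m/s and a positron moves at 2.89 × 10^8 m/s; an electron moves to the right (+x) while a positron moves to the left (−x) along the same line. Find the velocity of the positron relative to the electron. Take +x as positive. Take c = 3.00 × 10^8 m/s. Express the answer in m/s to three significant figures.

β_A = 0.183, β_B = -0.963 (dividing each by c = 3.00 × 10^8 m/s).
Transform to A's frame with the inverse velocity-addition law: u' = (u − v)/(1 − uv/c²), taking u = β_B and v = β_A.
u' = (-0.963 − 0.183) / (1 − (0.183)(-0.963)) = -1.1467/1.1766 = -0.9746.
u' = -0.9746 × 3.00 × 10^8 m/s.

-2.92 × 10^8 m/s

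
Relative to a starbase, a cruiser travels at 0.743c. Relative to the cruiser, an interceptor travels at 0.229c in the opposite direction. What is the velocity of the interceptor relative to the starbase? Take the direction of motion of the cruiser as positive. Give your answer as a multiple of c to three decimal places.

+0.619c

With v = 0.743 and u' = -0.229 (in units of c),
u = (u' + v)/(1 + u'v/c²):
u = (-0.229 + 0.743) / (1 + (-0.229)·0.743) = 0.5140/0.8299 = 0.6194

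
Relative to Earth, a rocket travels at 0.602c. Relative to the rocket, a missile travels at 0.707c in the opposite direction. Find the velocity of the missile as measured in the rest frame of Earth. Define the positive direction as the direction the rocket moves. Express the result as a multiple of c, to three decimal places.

-0.183c

With v = 0.602 and u' = -0.707 (in units of c),
u = (u' + v)/(1 + u'v/c²):
u = (-0.707 + 0.602) / (1 + (-0.707)·0.602) = -0.1050/0.5744 = -0.1828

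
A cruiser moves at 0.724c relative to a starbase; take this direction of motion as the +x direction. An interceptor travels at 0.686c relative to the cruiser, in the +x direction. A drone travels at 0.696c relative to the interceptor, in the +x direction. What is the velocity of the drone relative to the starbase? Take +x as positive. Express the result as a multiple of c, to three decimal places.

Apply u = (u' + v)/(1 + u'v/c²) successively, working outward toward the starbase.
Start: velocity of the cruiser relative to the starbase = 0.7240c.
Compose with the interceptor (u' = 0.686 in the cruiser frame): u_1 = (0.686 + 0.724) / (1 + 0.686·0.724) = 1.4100/1.4967 = 0.9421.
Compose with the drone (u' = 0.696 in the interceptor frame): u_2 = (0.696 + 0.942) / (1 + 0.696·0.942) = 1.6381/1.6557 = 0.9894.

0.989c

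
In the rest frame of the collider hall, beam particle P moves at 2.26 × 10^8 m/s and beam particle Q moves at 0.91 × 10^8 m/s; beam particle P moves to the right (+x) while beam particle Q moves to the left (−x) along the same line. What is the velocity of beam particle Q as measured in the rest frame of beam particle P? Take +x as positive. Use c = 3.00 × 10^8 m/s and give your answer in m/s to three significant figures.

-2.58 × 10^8 m/s

β_A = 0.753, β_B = -0.303 (dividing each by c = 3.00 × 10^8 m/s).
Transform to A's frame with the inverse velocity-addition law: u' = (u − v)/(1 − uv/c²), taking u = β_B and v = β_A.
u' = (-0.303 − 0.753) / (1 − (0.753)(-0.303)) = -1.0567/1.2285 = -0.8601.
u' = -0.8601 × 3.00 × 10^8 m/s.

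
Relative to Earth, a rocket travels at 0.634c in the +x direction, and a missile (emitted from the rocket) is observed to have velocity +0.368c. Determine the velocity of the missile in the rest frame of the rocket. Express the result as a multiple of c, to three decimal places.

-0.347c

Invert the composition law: u' = (u − v)/(1 − uv/c²).
u' = (0.368 − 0.634) / (1 − (0.368)(0.634)) = -0.2660/0.7667 = -0.3469.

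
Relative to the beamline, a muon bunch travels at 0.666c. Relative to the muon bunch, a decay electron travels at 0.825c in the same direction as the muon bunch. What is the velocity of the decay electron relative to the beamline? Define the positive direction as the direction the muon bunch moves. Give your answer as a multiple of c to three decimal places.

With v = 0.666 and u' = 0.825 (in units of c),
u = (u' + v)/(1 + u'v/c²):
u = (0.825 + 0.666) / (1 + 0.825·0.666) = 1.4910/1.5494 = 0.9623
(Galilean addition would give +1.491c, exceeding c.)

0.962c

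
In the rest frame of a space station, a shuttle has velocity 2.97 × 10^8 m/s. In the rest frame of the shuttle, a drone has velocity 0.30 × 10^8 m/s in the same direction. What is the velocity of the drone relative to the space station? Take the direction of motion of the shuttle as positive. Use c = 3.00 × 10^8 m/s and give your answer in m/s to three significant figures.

In units of c (dividing by 3.00 × 10^8 m/s): v = 0.990, u' = 0.100.
u = (u' + v)/(1 + u'v/c²):
u = (0.100 + 0.990) / (1 + 0.100·0.990) = 1.0900/1.0990 = 0.9918
(Galilean addition would give +1.090c, exceeding c.)
Converting back: u = 0.9918 × 3.00 × 10^8 m/s.

2.98 × 10^8 m/s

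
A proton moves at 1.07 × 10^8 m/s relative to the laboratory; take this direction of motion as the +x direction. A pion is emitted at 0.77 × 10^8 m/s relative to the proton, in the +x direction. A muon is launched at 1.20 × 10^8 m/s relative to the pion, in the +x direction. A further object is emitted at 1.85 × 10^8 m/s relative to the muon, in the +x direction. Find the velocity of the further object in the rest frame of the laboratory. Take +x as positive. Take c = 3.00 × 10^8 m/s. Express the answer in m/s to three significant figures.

Apply u = (u' + v)/(1 + u'v/c²) successively, working outward toward the laboratory.
(Dividing each given speed by c = 3.00 × 10^8 m/s to work in units of c.)
Start: velocity of the proton relative to the laboratory = 0.3567c.
Compose with the pion (u' = 0.257 in the proton frame): u_1 = (0.257 + 0.357) / (1 + 0.257·0.357) = 0.6133/1.0915 = 0.5619.
Compose with the muon (u' = 0.400 in the pion frame): u_2 = (0.400 + 0.562) / (1 + 0.400·0.562) = 0.9619/1.2248 = 0.7854.
Compose with the further object (u' = 0.617 in the muon frame): u_3 = (0.617 + 0.785) / (1 + 0.617·0.785) = 1.4020/1.4843 = 0.9446.
So u = 0.9446 × 3.00 × 10^8 m/s.

2.83 × 10^8 m/s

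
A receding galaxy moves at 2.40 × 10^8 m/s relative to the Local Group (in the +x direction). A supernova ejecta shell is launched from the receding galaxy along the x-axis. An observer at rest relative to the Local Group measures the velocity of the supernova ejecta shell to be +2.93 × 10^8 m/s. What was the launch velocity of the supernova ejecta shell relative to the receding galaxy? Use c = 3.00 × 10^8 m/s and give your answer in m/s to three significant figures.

+2.42 × 10^8 m/s

v = 0.800c, u = 0.977c.
Invert the composition law: u' = (u − v)/(1 − uv/c²).
u' = (0.977 − 0.800) / (1 − (0.977)(0.800)) = 0.1767/0.2187 = 0.8079.
u' = 0.8079 × 3.00 × 10^8 m/s.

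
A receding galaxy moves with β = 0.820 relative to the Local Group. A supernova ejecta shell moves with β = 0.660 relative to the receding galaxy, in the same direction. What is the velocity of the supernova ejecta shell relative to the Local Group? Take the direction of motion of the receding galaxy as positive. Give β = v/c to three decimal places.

β = 0.960

With v = 0.820 and u' = 0.660 (in units of c),
u = (u' + v)/(1 + u'v/c²):
u = (0.660 + 0.820) / (1 + 0.660·0.820) = 1.4800/1.5412 = 0.9603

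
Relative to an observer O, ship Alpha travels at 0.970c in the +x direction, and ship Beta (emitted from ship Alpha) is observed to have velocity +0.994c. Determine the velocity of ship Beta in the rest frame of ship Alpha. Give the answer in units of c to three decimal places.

+0.670c

Invert the composition law: u' = (u − v)/(1 − uv/c²).
u' = (0.994 − 0.970) / (1 − (0.994)(0.970)) = 0.0240/0.0358 = 0.6700.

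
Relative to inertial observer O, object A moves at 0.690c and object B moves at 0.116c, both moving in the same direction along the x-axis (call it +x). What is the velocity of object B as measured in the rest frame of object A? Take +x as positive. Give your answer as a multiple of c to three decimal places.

-0.624c

β_A = 0.690, β_B = 0.116.
Transform to A's frame with the inverse velocity-addition law: u' = (u − v)/(1 − uv/c²), taking u = β_B and v = β_A.
u' = (0.116 − 0.690) / (1 − (0.690)(0.116)) = -0.5740/0.9200 = -0.6239.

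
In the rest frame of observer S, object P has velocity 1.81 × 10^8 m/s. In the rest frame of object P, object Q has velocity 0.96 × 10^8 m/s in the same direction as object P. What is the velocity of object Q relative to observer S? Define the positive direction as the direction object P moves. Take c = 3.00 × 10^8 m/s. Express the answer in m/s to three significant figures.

2.32 × 10^8 m/s

In units of c (dividing by 3.00 × 10^8 m/s): v = 0.603, u' = 0.320.
u = (u' + v)/(1 + u'v/c²):
u = (0.320 + 0.603) / (1 + 0.320·0.603) = 0.9233/1.1931 = 0.7739
Converting back: u = 0.7739 × 3.00 × 10^8 m/s.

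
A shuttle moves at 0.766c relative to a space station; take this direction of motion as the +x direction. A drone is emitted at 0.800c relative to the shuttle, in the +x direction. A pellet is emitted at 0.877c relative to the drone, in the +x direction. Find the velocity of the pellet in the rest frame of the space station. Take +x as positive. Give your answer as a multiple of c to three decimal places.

0.998c

Apply u = (u' + v)/(1 + u'v/c²) successively, working outward toward the space station.
Start: velocity of the shuttle relative to the space station = 0.7660c.
Compose with the drone (u' = 0.800 in the shuttle frame): u_1 = (0.800 + 0.766) / (1 + 0.800·0.766) = 1.5660/1.6128 = 0.9710.
Compose with the pellet (u' = 0.877 in the drone frame): u_2 = (0.877 + 0.971) / (1 + 0.877·0.971) = 1.8480/1.8516 = 0.9981.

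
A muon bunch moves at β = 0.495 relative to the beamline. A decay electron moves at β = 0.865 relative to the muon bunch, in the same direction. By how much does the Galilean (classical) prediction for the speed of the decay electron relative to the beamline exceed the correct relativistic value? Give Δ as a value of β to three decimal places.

Galilean: u_cl = 0.865 + 0.495 = 1.3600.
Relativistic: u_rel = (0.865 + 0.495) / (1 + 0.865·0.495) = 1.3600/1.4282 = 0.9523.
Δ = 1.3600 − 0.9523 = 0.4077.
(The classical prediction exceeds c; the relativistic result does not.)

Δ = 0.408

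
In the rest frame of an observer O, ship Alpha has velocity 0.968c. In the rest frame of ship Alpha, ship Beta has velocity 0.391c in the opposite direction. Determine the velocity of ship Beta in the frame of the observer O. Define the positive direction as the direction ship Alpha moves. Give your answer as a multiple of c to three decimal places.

+0.928c

With v = 0.968 and u' = -0.391 (in units of c),
u = (u' + v)/(1 + u'v/c²):
u = (-0.391 + 0.968) / (1 + (-0.391)·0.968) = 0.5770/0.6215 = 0.9284
(Galilean addition would give +0.577c.)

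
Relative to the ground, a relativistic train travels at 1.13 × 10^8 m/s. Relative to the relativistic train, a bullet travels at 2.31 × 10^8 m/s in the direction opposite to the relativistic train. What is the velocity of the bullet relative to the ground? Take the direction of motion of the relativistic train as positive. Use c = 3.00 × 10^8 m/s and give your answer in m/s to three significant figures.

-1.66 × 10^8 m/s

In units of c (dividing by 3.00 × 10^8 m/s): v = 0.377, u' = -0.770.
u = (u' + v)/(1 + u'v/c²):
u = (-0.770 + 0.377) / (1 + (-0.770)·0.377) = -0.3933/0.7100 = -0.5540
(Galilean addition would give -0.393c.)
Converting back: u = -0.5540 × 3.00 × 10^8 m/s.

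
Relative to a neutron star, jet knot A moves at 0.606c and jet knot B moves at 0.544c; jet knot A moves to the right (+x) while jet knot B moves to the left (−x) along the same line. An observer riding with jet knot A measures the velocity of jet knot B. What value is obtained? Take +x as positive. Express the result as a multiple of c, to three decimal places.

β_A = 0.606, β_B = -0.544.
Transform to A's frame with the inverse velocity-addition law: u' = (u − v)/(1 − uv/c²), taking u = β_B and v = β_A.
u' = (-0.544 − 0.606) / (1 − (0.606)(-0.544)) = -1.1500/1.3297 = -0.8649.

-0.865c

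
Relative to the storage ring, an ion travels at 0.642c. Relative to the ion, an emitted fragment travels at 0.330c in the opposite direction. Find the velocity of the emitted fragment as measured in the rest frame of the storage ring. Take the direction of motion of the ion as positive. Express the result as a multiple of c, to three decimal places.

+0.396c

With v = 0.642 and u' = -0.330 (in units of c),
u = (u' + v)/(1 + u'v/c²):
u = (-0.330 + 0.642) / (1 + (-0.330)·0.642) = 0.3120/0.7881 = 0.3959
(Galilean addition would give +0.312c.)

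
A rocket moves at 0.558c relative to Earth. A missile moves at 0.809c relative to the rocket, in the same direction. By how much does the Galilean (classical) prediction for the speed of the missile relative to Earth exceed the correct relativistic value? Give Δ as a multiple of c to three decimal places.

Galilean: u_cl = 0.809 + 0.558 = 1.3670.
Relativistic: u_rel = (0.809 + 0.558) / (1 + 0.809·0.558) = 1.3670/1.4514 = 0.9418.
Δ = 1.3670 − 0.9418 = 0.4252.
(The classical prediction exceeds c; the relativistic result does not.)

Δ = 0.425c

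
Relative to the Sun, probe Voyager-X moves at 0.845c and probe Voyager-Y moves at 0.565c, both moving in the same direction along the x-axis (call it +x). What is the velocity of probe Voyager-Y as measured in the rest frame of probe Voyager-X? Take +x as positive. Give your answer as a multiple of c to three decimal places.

β_A = 0.845, β_B = 0.565.
Transform to A's frame with the inverse velocity-addition law: u' = (u − v)/(1 − uv/c²), taking u = β_B and v = β_A.
u' = (0.565 − 0.845) / (1 − (0.845)(0.565)) = -0.2800/0.5226 = -0.5358.

-0.536c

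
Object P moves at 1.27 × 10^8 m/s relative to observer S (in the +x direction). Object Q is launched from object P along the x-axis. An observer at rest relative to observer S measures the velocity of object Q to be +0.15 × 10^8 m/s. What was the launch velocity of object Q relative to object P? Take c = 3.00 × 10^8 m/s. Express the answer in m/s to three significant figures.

v = 0.423c, u = 0.050c.
Invert the composition law: u' = (u − v)/(1 − uv/c²).
u' = (0.050 − 0.423) / (1 − (0.050)(0.423)) = -0.3733/0.9788 = -0.3814.
u' = -0.3814 × 3.00 × 10^8 m/s.

-1.14 × 10^8 m/s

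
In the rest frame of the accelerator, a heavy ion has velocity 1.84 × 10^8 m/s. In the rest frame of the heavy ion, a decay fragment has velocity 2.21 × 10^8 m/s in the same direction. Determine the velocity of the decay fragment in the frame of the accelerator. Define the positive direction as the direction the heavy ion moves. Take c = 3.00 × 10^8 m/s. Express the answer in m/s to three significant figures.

2.79 × 10^8 m/s

In units of c (dividing by 3.00 × 10^8 m/s): v = 0.613, u' = 0.737.
u = (u' + v)/(1 + u'v/c²):
u = (0.737 + 0.613) / (1 + 0.737·0.613) = 1.3500/1.4518 = 0.9299
Converting back: u = 0.9299 × 3.00 × 10^8 m/s.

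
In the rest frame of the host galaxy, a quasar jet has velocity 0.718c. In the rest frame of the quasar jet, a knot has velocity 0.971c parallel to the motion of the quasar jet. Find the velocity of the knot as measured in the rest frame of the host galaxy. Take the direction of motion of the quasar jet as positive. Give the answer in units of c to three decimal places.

With v = 0.718 and u' = 0.971 (in units of c),
u = (u' + v)/(1 + u'v/c²):
u = (0.971 + 0.718) / (1 + 0.971·0.718) = 1.6890/1.6972 = 0.9952
(Galilean addition would give +1.689c, exceeding c.)

0.995c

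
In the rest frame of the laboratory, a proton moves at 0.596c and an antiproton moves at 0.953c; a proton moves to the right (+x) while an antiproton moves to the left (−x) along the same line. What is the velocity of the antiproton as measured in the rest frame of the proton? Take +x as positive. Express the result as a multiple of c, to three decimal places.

β_A = 0.596, β_B = -0.953.
Transform to A's frame with the inverse velocity-addition law: u' = (u − v)/(1 − uv/c²), taking u = β_B and v = β_A.
u' = (-0.953 − 0.596) / (1 − (0.596)(-0.953)) = -1.5490/1.5680 = -0.9879.

-0.988c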